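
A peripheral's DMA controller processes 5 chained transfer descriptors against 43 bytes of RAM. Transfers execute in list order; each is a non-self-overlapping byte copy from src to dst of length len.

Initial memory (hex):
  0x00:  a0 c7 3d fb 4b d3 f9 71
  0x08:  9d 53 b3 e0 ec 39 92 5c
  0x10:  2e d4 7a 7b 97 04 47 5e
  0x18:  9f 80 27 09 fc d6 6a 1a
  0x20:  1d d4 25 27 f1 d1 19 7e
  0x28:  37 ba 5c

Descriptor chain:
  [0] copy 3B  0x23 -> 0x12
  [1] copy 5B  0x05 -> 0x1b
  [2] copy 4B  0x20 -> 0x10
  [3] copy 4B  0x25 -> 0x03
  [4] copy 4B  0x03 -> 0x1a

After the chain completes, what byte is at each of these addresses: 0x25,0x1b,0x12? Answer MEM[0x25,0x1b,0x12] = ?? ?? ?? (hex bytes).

MEM[0x25,0x1b,0x12] = d1 19 25

#0 dst[0x12+3] := {0x27,0xf1,0xd1}
#1 dst[0x1b+5] := {0xd3,0xf9,0x71,0x9d,0x53}
#2 dst[0x10+4] := {0x1d,0xd4,0x25,0x27}
#3 dst[0x03+4] := {0xd1,0x19,0x7e,0x37}
#4 dst[0x1a+4] := {0xd1,0x19,0x7e,0x37}
query mem[0x25]=0xd1, mem[0x1b]=0x19, mem[0x12]=0x25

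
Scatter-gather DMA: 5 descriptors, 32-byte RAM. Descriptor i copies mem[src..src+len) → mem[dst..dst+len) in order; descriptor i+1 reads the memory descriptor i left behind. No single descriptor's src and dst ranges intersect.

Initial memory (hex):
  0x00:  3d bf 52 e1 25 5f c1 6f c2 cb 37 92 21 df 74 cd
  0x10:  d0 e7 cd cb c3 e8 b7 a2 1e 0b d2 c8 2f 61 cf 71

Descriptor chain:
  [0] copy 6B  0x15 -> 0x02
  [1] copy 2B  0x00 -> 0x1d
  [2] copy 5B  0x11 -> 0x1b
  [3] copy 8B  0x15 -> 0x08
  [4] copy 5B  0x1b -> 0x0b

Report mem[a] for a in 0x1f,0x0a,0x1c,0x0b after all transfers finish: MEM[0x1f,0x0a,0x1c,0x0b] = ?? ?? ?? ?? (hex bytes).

MEM[0x1f,0x0a,0x1c,0x0b] = e8 a2 cd e7

D0: mem[0x02..0x07] <- [e8 b7 a2 1e 0b d2]
D1: mem[0x1d..0x1e] <- [3d bf]
D2: mem[0x1b..0x1f] <- [e7 cd cb c3 e8]
D3: mem[0x08..0x0f] <- [e8 b7 a2 1e 0b d2 e7 cd]
D4: mem[0x0b..0x0f] <- [e7 cd cb c3 e8]
query mem[0x1f]=0xe8, mem[0x0a]=0xa2, mem[0x1c]=0xcd, mem[0x0b]=0xe7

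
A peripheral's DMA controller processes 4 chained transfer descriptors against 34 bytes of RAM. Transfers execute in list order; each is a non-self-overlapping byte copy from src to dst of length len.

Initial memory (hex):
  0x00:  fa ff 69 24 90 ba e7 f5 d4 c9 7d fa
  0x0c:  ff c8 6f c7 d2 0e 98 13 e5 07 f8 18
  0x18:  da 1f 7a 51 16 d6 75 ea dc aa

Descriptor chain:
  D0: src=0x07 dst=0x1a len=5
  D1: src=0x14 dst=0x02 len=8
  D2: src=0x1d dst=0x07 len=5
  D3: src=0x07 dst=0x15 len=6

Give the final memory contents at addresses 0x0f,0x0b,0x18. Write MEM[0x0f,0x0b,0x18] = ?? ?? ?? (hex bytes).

  after D0: wrote 5B at 0x1a = f5d4c97dfa
  after D1: wrote 8B at 0x02 = e507f818da1ff5d4
  after D2: wrote 5B at 0x07 = 7dfaeadcaa
  after D3: wrote 6B at 0x15 = 7dfaeadcaaff
query mem[0x0f]=0xc7, mem[0x0b]=0xaa, mem[0x18]=0xdc

MEM[0x0f,0x0b,0x18] = c7 aa dc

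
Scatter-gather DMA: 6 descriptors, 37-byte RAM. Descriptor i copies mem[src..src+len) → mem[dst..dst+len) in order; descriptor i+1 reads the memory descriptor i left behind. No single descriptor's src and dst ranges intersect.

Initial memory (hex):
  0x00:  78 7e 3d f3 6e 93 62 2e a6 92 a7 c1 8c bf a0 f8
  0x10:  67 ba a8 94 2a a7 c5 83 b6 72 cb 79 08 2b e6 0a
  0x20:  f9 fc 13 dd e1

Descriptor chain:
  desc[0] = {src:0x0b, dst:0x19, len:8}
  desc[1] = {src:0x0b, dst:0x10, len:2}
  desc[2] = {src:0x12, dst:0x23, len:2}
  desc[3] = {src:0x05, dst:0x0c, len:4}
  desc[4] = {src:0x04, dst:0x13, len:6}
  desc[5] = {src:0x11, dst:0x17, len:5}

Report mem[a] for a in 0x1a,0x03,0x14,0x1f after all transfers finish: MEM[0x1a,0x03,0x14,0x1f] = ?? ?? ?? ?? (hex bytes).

MEM[0x1a,0x03,0x14,0x1f] = 93 f3 93 ba

#0 dst[0x19+8] := {0xc1,0x8c,0xbf,0xa0,0xf8,0x67,0xba,0xa8}
#1 dst[0x10+2] := {0xc1,0x8c}
#2 dst[0x23+2] := {0xa8,0x94}
#3 dst[0x0c+4] := {0x93,0x62,0x2e,0xa6}
#4 dst[0x13+6] := {0x6e,0x93,0x62,0x2e,0xa6,0x92}
#5 dst[0x17+5] := {0x8c,0xa8,0x6e,0x93,0x62}
query mem[0x1a]=0x93, mem[0x03]=0xf3, mem[0x14]=0x93, mem[0x1f]=0xba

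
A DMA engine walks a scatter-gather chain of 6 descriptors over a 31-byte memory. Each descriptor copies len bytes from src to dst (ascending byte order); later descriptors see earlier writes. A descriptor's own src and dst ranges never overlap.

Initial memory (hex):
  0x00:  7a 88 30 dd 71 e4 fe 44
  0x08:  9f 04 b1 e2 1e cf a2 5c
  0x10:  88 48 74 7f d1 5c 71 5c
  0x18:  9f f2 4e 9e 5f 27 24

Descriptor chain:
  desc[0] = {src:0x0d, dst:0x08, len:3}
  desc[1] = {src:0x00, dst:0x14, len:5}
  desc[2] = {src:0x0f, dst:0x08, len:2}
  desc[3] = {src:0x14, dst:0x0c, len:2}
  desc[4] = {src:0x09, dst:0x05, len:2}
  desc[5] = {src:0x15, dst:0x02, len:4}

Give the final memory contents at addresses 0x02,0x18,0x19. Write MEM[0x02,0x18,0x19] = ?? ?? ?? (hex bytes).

[0] 0x0d->0x08 len=3 : cf a2 5c
[1] 0x00->0x14 len=5 : 7a 88 30 dd 71
[2] 0x0f->0x08 len=2 : 5c 88
[3] 0x14->0x0c len=2 : 7a 88
[4] 0x09->0x05 len=2 : 88 5c
[5] 0x15->0x02 len=4 : 88 30 dd 71
query mem[0x02]=0x88, mem[0x18]=0x71, mem[0x19]=0xf2

MEM[0x02,0x18,0x19] = 88 71 f2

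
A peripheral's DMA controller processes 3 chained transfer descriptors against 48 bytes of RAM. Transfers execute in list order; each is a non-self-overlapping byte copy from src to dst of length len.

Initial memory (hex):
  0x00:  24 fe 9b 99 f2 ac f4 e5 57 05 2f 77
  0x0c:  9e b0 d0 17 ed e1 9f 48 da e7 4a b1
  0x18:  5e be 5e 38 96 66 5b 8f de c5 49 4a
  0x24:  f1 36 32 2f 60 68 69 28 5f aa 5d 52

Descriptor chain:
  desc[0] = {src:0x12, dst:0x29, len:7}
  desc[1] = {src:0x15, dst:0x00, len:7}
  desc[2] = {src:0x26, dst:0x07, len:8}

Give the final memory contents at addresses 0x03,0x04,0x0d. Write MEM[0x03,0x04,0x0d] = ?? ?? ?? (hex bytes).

D0: mem[0x29..0x2f] <- [9f 48 da e7 4a b1 5e]
D1: mem[0x00..0x06] <- [e7 4a b1 5e be 5e 38]
D2: mem[0x07..0x0e] <- [32 2f 60 9f 48 da e7 4a]
query mem[0x03]=0x5e, mem[0x04]=0xbe, mem[0x0d]=0xe7

MEM[0x03,0x04,0x0d] = 5e be e7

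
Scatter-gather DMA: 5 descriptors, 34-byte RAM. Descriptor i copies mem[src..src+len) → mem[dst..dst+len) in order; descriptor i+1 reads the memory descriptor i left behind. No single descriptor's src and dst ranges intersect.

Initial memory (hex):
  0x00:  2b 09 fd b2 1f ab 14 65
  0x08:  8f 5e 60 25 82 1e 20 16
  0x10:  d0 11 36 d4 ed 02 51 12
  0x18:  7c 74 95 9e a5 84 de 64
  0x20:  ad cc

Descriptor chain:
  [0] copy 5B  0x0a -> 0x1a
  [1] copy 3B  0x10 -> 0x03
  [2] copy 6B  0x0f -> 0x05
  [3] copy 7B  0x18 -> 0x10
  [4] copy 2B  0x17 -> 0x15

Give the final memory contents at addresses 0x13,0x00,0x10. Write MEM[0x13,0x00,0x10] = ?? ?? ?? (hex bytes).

MEM[0x13,0x00,0x10] = 25 2b 7c

  after D0: wrote 5B at 0x1a = 6025821e20
  after D1: wrote 3B at 0x03 = d01136
  after D2: wrote 6B at 0x05 = 16d01136d4ed
  after D3: wrote 7B at 0x10 = 7c746025821e20
  after D4: wrote 2B at 0x15 = 127c
query mem[0x13]=0x25, mem[0x00]=0x2b, mem[0x10]=0x7c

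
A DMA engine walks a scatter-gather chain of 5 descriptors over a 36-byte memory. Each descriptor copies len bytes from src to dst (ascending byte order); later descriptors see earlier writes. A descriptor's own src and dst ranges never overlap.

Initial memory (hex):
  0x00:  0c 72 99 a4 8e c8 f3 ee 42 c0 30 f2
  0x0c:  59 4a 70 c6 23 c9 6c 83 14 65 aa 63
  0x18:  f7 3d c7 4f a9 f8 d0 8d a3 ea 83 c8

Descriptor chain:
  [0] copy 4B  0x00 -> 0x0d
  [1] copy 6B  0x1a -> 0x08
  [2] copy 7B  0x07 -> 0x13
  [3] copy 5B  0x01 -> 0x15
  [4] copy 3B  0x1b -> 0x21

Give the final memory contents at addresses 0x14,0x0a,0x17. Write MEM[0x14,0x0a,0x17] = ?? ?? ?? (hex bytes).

D0: mem[0x0d..0x10] <- [0c 72 99 a4]
D1: mem[0x08..0x0d] <- [c7 4f a9 f8 d0 8d]
D2: mem[0x13..0x19] <- [ee c7 4f a9 f8 d0 8d]
D3: mem[0x15..0x19] <- [72 99 a4 8e c8]
D4: mem[0x21..0x23] <- [4f a9 f8]
query mem[0x14]=0xc7, mem[0x0a]=0xa9, mem[0x17]=0xa4

MEM[0x14,0x0a,0x17] = c7 a9 a4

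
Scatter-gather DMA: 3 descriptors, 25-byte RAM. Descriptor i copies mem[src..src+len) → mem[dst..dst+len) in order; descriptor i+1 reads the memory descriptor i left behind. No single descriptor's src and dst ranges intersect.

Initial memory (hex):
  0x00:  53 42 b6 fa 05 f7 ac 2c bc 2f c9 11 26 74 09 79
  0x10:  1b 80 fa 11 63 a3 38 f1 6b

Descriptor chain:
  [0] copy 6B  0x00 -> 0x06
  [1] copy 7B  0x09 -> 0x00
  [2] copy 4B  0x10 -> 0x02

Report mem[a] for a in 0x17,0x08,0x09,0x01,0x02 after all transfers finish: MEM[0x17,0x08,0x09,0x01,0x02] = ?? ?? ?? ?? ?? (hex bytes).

MEM[0x17,0x08,0x09,0x01,0x02] = f1 b6 fa 05 1b

#0 dst[0x06+6] := {0x53,0x42,0xb6,0xfa,0x05,0xf7}
#1 dst[0x00+7] := {0xfa,0x05,0xf7,0x26,0x74,0x09,0x79}
#2 dst[0x02+4] := {0x1b,0x80,0xfa,0x11}
query mem[0x17]=0xf1, mem[0x08]=0xb6, mem[0x09]=0xfa, mem[0x01]=0x05, mem[0x02]=0x1b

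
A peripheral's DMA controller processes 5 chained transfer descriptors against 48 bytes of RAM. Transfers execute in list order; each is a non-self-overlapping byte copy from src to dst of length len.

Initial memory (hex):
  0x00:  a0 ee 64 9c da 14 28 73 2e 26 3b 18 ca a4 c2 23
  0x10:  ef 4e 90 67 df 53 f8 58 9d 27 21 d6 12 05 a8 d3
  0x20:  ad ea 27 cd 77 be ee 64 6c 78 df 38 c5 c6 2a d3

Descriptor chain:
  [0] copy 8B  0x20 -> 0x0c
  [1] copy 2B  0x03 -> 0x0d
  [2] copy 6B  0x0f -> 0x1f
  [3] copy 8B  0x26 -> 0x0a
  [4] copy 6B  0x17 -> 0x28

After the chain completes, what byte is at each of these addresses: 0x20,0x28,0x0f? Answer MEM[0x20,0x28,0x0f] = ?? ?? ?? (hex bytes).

MEM[0x20,0x28,0x0f] = 77 58 38

#0 dst[0x0c+8] := {0xad,0xea,0x27,0xcd,0x77,0xbe,0xee,0x64}
#1 dst[0x0d+2] := {0x9c,0xda}
#2 dst[0x1f+6] := {0xcd,0x77,0xbe,0xee,0x64,0xdf}
#3 dst[0x0a+8] := {0xee,0x64,0x6c,0x78,0xdf,0x38,0xc5,0xc6}
#4 dst[0x28+6] := {0x58,0x9d,0x27,0x21,0xd6,0x12}
query mem[0x20]=0x77, mem[0x28]=0x58, mem[0x0f]=0x38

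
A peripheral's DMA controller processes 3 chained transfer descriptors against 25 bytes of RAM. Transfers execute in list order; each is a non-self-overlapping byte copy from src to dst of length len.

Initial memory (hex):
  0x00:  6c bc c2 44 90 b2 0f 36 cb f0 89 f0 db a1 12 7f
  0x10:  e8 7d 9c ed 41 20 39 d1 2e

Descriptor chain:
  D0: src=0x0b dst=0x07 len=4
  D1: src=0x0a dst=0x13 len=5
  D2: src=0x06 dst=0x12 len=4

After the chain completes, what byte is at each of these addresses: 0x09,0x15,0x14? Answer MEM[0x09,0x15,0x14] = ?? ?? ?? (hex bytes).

  after D0: wrote 4B at 0x07 = f0dba112
  after D1: wrote 5B at 0x13 = 12f0dba112
  after D2: wrote 4B at 0x12 = 0ff0dba1
query mem[0x09]=0xa1, mem[0x15]=0xa1, mem[0x14]=0xdb

MEM[0x09,0x15,0x14] = a1 a1 db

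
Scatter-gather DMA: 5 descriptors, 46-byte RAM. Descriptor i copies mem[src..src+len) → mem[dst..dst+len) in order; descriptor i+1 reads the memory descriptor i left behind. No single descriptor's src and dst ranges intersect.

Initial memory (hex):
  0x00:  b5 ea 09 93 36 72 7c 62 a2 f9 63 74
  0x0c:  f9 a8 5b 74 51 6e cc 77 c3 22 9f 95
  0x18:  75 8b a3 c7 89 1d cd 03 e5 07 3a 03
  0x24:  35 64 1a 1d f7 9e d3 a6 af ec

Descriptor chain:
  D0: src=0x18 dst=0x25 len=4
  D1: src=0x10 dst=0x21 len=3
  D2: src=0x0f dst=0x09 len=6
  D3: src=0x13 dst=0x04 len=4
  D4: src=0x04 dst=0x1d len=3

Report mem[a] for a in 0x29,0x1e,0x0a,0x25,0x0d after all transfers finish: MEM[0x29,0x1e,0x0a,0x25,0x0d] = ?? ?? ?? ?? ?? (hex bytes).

MEM[0x29,0x1e,0x0a,0x25,0x0d] = 9e c3 51 75 77

[0] 0x18->0x25 len=4 : 75 8b a3 c7
[1] 0x10->0x21 len=3 : 51 6e cc
[2] 0x0f->0x09 len=6 : 74 51 6e cc 77 c3
[3] 0x13->0x04 len=4 : 77 c3 22 9f
[4] 0x04->0x1d len=3 : 77 c3 22
query mem[0x29]=0x9e, mem[0x1e]=0xc3, mem[0x0a]=0x51, mem[0x25]=0x75, mem[0x0d]=0x77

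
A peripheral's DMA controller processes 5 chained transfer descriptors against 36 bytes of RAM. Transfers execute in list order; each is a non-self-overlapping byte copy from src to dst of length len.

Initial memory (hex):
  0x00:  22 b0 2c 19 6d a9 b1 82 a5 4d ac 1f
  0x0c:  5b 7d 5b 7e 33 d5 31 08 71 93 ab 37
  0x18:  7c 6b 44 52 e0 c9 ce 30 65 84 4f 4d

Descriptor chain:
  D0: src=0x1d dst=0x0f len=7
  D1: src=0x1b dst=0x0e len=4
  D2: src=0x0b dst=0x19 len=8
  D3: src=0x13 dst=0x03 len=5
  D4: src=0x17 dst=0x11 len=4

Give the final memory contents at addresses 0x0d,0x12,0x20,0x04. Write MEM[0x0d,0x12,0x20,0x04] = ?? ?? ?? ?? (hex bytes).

#0 dst[0x0f+7] := {0xc9,0xce,0x30,0x65,0x84,0x4f,0x4d}
#1 dst[0x0e+4] := {0x52,0xe0,0xc9,0xce}
#2 dst[0x19+8] := {0x1f,0x5b,0x7d,0x52,0xe0,0xc9,0xce,0x65}
#3 dst[0x03+5] := {0x84,0x4f,0x4d,0xab,0x37}
#4 dst[0x11+4] := {0x37,0x7c,0x1f,0x5b}
query mem[0x0d]=0x7d, mem[0x12]=0x7c, mem[0x20]=0x65, mem[0x04]=0x4f

MEM[0x0d,0x12,0x20,0x04] = 7d 7c 65 4f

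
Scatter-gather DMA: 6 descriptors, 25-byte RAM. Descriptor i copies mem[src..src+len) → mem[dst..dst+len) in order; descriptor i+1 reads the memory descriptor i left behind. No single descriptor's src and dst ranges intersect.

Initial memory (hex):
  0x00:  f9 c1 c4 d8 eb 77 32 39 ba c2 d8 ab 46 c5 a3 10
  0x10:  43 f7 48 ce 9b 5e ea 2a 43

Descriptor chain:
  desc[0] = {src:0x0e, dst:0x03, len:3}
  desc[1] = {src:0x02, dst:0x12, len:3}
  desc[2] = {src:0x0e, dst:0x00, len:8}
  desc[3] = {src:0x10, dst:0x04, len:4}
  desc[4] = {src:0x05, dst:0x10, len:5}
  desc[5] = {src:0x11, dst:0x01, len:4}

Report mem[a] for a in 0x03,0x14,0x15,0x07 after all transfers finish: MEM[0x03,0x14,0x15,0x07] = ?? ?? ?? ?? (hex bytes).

MEM[0x03,0x14,0x15,0x07] = ba c2 5e a3

D0: mem[0x03..0x05] <- [a3 10 43]
D1: mem[0x12..0x14] <- [c4 a3 10]
D2: mem[0x00..0x07] <- [a3 10 43 f7 c4 a3 10 5e]
D3: mem[0x04..0x07] <- [43 f7 c4 a3]
D4: mem[0x10..0x14] <- [f7 c4 a3 ba c2]
D5: mem[0x01..0x04] <- [c4 a3 ba c2]
query mem[0x03]=0xba, mem[0x14]=0xc2, mem[0x15]=0x5e, mem[0x07]=0xa3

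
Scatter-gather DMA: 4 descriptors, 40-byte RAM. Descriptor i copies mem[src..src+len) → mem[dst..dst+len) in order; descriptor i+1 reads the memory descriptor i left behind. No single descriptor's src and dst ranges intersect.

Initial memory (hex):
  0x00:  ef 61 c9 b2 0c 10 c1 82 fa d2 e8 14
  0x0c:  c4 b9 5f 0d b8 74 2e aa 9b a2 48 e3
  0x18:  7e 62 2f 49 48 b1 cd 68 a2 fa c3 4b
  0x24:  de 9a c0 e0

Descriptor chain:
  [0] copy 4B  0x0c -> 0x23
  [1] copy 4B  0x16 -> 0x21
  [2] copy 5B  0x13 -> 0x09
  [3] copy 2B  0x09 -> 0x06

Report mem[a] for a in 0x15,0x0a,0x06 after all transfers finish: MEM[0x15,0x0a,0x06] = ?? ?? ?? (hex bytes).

#0 dst[0x23+4] := {0xc4,0xb9,0x5f,0x0d}
#1 dst[0x21+4] := {0x48,0xe3,0x7e,0x62}
#2 dst[0x09+5] := {0xaa,0x9b,0xa2,0x48,0xe3}
#3 dst[0x06+2] := {0xaa,0x9b}
query mem[0x15]=0xa2, mem[0x0a]=0x9b, mem[0x06]=0xaa

MEM[0x15,0x0a,0x06] = a2 9b aa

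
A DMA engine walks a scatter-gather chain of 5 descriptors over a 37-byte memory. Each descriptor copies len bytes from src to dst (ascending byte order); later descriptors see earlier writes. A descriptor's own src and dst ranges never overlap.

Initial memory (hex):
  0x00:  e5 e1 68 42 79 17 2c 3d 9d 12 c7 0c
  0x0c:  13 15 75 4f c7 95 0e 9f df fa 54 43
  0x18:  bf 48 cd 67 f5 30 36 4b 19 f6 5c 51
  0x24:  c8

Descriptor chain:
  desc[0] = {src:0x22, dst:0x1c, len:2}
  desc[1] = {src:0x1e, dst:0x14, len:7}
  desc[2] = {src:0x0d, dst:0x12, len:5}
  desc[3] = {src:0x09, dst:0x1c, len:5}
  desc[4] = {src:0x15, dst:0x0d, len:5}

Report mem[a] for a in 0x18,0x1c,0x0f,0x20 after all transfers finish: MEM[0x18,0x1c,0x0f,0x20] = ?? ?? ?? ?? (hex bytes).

  after D0: wrote 2B at 0x1c = 5c51
  after D1: wrote 7B at 0x14 = 364b19f65c51c8
  after D2: wrote 5B at 0x12 = 15754fc795
  after D3: wrote 5B at 0x1c = 12c70c1315
  after D4: wrote 5B at 0x0d = c795f65c51
query mem[0x18]=0x5c, mem[0x1c]=0x12, mem[0x0f]=0xf6, mem[0x20]=0x15

MEM[0x18,0x1c,0x0f,0x20] = 5c 12 f6 15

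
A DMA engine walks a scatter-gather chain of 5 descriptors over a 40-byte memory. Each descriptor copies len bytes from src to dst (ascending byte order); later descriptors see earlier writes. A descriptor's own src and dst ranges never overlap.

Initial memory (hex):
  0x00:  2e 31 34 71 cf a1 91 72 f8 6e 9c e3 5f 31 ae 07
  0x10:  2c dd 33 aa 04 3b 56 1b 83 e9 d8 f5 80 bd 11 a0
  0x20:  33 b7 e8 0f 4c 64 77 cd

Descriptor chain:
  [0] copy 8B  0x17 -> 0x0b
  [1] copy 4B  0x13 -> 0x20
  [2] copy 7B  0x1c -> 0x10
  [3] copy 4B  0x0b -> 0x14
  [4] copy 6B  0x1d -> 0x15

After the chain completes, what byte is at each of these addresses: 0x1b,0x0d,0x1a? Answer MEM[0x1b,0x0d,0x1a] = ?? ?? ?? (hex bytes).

  after D0: wrote 8B at 0x0b = 1b83e9d8f580bd11
  after D1: wrote 4B at 0x20 = aa043b56
  after D2: wrote 7B at 0x10 = 80bd11a0aa043b
  after D3: wrote 4B at 0x14 = 1b83e9d8
  after D4: wrote 6B at 0x15 = bd11a0aa043b
query mem[0x1b]=0xf5, mem[0x0d]=0xe9, mem[0x1a]=0x3b

MEM[0x1b,0x0d,0x1a] = f5 e9 3b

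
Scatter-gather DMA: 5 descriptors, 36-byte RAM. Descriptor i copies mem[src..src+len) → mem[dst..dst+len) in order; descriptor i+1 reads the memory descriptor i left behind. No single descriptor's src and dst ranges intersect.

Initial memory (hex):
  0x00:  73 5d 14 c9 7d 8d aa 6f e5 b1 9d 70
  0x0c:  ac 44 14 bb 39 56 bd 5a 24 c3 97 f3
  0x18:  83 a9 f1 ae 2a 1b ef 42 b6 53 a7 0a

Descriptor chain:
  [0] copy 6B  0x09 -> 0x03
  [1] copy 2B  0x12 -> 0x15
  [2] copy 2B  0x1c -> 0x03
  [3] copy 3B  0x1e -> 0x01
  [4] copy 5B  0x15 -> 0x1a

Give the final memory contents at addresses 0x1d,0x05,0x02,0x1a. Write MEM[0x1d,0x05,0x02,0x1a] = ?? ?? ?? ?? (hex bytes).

  after D0: wrote 6B at 0x03 = b19d70ac4414
  after D1: wrote 2B at 0x15 = bd5a
  after D2: wrote 2B at 0x03 = 2a1b
  after D3: wrote 3B at 0x01 = ef42b6
  after D4: wrote 5B at 0x1a = bd5af383a9
query mem[0x1d]=0x83, mem[0x05]=0x70, mem[0x02]=0x42, mem[0x1a]=0xbd

MEM[0x1d,0x05,0x02,0x1a] = 83 70 42 bd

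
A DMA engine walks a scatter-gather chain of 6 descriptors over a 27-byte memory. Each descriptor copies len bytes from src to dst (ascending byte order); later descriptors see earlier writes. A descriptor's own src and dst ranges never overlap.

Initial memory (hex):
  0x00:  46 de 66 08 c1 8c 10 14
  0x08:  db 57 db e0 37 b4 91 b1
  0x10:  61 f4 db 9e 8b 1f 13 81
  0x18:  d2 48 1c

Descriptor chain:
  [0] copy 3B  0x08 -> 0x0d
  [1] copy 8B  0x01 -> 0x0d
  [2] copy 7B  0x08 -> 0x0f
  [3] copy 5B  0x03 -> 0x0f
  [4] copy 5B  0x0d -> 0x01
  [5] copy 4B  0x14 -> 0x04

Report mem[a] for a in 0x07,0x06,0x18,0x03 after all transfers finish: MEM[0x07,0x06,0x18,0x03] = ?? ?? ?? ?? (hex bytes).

MEM[0x07,0x06,0x18,0x03] = 81 13 d2 08

#0 dst[0x0d+3] := {0xdb,0x57,0xdb}
#1 dst[0x0d+8] := {0xde,0x66,0x08,0xc1,0x8c,0x10,0x14,0xdb}
#2 dst[0x0f+7] := {0xdb,0x57,0xdb,0xe0,0x37,0xde,0x66}
#3 dst[0x0f+5] := {0x08,0xc1,0x8c,0x10,0x14}
#4 dst[0x01+5] := {0xde,0x66,0x08,0xc1,0x8c}
#5 dst[0x04+4] := {0xde,0x66,0x13,0x81}
query mem[0x07]=0x81, mem[0x06]=0x13, mem[0x18]=0xd2, mem[0x03]=0x08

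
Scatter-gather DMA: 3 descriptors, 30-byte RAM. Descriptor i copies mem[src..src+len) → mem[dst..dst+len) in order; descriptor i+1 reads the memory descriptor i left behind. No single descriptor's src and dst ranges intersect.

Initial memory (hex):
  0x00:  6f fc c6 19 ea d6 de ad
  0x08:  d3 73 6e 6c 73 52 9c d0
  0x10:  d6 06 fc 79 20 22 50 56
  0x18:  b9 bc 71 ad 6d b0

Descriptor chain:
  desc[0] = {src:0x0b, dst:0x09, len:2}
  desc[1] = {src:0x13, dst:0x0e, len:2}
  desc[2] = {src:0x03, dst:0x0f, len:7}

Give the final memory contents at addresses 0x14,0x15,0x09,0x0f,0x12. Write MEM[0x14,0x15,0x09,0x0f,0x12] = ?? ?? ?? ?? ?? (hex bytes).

MEM[0x14,0x15,0x09,0x0f,0x12] = d3 6c 6c 19 de

D0: mem[0x09..0x0a] <- [6c 73]
D1: mem[0x0e..0x0f] <- [79 20]
D2: mem[0x0f..0x15] <- [19 ea d6 de ad d3 6c]
query mem[0x14]=0xd3, mem[0x15]=0x6c, mem[0x09]=0x6c, mem[0x0f]=0x19, mem[0x12]=0xde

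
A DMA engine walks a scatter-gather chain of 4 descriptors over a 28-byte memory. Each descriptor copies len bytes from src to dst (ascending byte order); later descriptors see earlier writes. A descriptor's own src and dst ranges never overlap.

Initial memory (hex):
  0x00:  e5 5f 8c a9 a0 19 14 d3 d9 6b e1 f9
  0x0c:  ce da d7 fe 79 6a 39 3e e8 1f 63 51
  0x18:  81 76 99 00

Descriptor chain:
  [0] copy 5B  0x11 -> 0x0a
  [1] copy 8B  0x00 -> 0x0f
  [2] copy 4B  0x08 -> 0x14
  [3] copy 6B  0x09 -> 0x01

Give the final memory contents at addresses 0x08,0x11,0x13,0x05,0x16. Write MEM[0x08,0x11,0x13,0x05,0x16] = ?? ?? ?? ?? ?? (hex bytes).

  after D0: wrote 5B at 0x0a = 6a393ee81f
  after D1: wrote 8B at 0x0f = e55f8ca9a01914d3
  after D2: wrote 4B at 0x14 = d96b6a39
  after D3: wrote 6B at 0x01 = 6b6a393ee81f
query mem[0x08]=0xd9, mem[0x11]=0x8c, mem[0x13]=0xa0, mem[0x05]=0xe8, mem[0x16]=0x6a

MEM[0x08,0x11,0x13,0x05,0x16] = d9 8c a0 e8 6a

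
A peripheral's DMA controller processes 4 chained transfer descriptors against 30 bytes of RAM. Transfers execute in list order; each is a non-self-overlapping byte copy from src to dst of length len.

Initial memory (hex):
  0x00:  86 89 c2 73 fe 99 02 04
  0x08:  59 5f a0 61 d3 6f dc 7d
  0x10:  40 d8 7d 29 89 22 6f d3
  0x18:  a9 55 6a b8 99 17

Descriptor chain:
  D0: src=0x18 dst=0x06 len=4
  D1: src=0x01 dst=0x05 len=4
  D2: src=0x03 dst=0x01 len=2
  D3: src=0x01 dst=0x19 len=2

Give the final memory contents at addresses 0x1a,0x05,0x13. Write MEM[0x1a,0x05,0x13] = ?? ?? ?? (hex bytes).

MEM[0x1a,0x05,0x13] = fe 89 29

D0: mem[0x06..0x09] <- [a9 55 6a b8]
D1: mem[0x05..0x08] <- [89 c2 73 fe]
D2: mem[0x01..0x02] <- [73 fe]
D3: mem[0x19..0x1a] <- [73 fe]
query mem[0x1a]=0xfe, mem[0x05]=0x89, mem[0x13]=0x29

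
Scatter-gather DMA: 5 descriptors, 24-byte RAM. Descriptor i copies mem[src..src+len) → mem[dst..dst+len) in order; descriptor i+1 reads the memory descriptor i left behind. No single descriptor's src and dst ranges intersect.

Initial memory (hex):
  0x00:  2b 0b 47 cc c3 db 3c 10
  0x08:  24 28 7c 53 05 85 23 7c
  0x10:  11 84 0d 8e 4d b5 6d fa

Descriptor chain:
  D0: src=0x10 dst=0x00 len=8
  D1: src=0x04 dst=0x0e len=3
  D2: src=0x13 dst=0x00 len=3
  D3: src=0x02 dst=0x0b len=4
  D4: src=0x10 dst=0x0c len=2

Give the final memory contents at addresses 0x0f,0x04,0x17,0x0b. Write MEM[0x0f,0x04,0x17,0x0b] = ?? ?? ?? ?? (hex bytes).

MEM[0x0f,0x04,0x17,0x0b] = b5 4d fa b5

#0 dst[0x00+8] := {0x11,0x84,0x0d,0x8e,0x4d,0xb5,0x6d,0xfa}
#1 dst[0x0e+3] := {0x4d,0xb5,0x6d}
#2 dst[0x00+3] := {0x8e,0x4d,0xb5}
#3 dst[0x0b+4] := {0xb5,0x8e,0x4d,0xb5}
#4 dst[0x0c+2] := {0x6d,0x84}
query mem[0x0f]=0xb5, mem[0x04]=0x4d, mem[0x17]=0xfa, mem[0x0b]=0xb5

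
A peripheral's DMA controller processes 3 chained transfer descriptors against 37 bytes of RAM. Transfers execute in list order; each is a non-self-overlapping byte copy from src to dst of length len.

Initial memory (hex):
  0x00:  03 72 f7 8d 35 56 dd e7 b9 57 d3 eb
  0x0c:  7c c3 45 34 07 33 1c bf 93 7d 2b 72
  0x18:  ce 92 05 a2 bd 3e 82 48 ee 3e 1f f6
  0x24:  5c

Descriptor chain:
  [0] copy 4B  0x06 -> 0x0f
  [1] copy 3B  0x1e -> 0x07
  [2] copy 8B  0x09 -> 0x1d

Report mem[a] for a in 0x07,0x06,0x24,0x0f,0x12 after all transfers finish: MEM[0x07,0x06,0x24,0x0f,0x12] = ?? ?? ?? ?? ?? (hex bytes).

#0 dst[0x0f+4] := {0xdd,0xe7,0xb9,0x57}
#1 dst[0x07+3] := {0x82,0x48,0xee}
#2 dst[0x1d+8] := {0xee,0xd3,0xeb,0x7c,0xc3,0x45,0xdd,0xe7}
query mem[0x07]=0x82, mem[0x06]=0xdd, mem[0x24]=0xe7, mem[0x0f]=0xdd, mem[0x12]=0x57

MEM[0x07,0x06,0x24,0x0f,0x12] = 82 dd e7 dd 57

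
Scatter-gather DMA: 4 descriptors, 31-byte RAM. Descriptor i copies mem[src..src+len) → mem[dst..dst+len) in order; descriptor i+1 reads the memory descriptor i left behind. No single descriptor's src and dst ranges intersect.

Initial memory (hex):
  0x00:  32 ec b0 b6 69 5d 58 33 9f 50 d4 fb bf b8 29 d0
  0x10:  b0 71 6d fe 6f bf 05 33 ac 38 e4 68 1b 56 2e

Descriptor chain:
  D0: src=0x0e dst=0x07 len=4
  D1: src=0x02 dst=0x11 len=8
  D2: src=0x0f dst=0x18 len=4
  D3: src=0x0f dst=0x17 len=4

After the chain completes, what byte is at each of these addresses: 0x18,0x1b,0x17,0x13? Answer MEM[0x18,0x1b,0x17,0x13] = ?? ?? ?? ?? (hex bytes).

MEM[0x18,0x1b,0x17,0x13] = b0 b6 d0 69

  after D0: wrote 4B at 0x07 = 29d0b071
  after D1: wrote 8B at 0x11 = b0b6695d5829d0b0
  after D2: wrote 4B at 0x18 = d0b0b0b6
  after D3: wrote 4B at 0x17 = d0b0b0b6
query mem[0x18]=0xb0, mem[0x1b]=0xb6, mem[0x17]=0xd0, mem[0x13]=0x69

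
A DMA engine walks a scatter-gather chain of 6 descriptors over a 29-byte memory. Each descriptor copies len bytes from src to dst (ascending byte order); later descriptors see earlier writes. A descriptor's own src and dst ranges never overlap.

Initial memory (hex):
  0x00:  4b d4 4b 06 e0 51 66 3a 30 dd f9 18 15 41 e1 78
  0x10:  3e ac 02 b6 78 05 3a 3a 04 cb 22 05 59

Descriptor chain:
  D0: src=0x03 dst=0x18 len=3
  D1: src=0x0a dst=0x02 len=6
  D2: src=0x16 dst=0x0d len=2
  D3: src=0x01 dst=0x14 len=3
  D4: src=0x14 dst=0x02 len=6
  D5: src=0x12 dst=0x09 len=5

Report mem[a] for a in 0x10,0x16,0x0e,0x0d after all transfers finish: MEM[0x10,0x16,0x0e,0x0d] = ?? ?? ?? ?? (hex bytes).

MEM[0x10,0x16,0x0e,0x0d] = 3e 18 3a 18

[0] 0x03->0x18 len=3 : 06 e0 51
[1] 0x0a->0x02 len=6 : f9 18 15 41 e1 78
[2] 0x16->0x0d len=2 : 3a 3a
[3] 0x01->0x14 len=3 : d4 f9 18
[4] 0x14->0x02 len=6 : d4 f9 18 3a 06 e0
[5] 0x12->0x09 len=5 : 02 b6 d4 f9 18
query mem[0x10]=0x3e, mem[0x16]=0x18, mem[0x0e]=0x3a, mem[0x0d]=0x18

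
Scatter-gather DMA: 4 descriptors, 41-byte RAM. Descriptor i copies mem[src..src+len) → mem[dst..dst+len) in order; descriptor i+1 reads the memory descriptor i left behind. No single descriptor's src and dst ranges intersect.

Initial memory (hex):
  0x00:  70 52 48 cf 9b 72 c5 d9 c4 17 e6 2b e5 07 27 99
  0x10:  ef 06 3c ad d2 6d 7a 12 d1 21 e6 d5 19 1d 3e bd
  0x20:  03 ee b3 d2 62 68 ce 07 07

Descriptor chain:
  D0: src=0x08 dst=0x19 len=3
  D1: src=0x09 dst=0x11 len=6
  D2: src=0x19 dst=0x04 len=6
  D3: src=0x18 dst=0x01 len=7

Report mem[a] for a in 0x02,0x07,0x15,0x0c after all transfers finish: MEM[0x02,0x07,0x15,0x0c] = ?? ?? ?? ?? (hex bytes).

MEM[0x02,0x07,0x15,0x0c] = c4 3e 07 e5

#0 dst[0x19+3] := {0xc4,0x17,0xe6}
#1 dst[0x11+6] := {0x17,0xe6,0x2b,0xe5,0x07,0x27}
#2 dst[0x04+6] := {0xc4,0x17,0xe6,0x19,0x1d,0x3e}
#3 dst[0x01+7] := {0xd1,0xc4,0x17,0xe6,0x19,0x1d,0x3e}
query mem[0x02]=0xc4, mem[0x07]=0x3e, mem[0x15]=0x07, mem[0x0c]=0xe5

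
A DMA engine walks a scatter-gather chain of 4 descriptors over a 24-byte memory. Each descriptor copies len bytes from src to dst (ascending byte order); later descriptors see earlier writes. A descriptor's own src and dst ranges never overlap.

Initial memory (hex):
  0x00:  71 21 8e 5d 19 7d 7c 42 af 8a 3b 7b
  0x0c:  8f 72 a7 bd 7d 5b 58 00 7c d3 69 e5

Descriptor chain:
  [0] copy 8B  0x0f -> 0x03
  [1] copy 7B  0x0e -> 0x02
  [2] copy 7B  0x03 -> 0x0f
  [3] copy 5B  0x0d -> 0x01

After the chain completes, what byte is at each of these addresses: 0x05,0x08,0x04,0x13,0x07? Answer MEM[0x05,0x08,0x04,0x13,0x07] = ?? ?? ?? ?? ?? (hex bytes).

#0 dst[0x03+8] := {0xbd,0x7d,0x5b,0x58,0x00,0x7c,0xd3,0x69}
#1 dst[0x02+7] := {0xa7,0xbd,0x7d,0x5b,0x58,0x00,0x7c}
#2 dst[0x0f+7] := {0xbd,0x7d,0x5b,0x58,0x00,0x7c,0xd3}
#3 dst[0x01+5] := {0x72,0xa7,0xbd,0x7d,0x5b}
query mem[0x05]=0x5b, mem[0x08]=0x7c, mem[0x04]=0x7d, mem[0x13]=0x00, mem[0x07]=0x00

MEM[0x05,0x08,0x04,0x13,0x07] = 5b 7c 7d 00 00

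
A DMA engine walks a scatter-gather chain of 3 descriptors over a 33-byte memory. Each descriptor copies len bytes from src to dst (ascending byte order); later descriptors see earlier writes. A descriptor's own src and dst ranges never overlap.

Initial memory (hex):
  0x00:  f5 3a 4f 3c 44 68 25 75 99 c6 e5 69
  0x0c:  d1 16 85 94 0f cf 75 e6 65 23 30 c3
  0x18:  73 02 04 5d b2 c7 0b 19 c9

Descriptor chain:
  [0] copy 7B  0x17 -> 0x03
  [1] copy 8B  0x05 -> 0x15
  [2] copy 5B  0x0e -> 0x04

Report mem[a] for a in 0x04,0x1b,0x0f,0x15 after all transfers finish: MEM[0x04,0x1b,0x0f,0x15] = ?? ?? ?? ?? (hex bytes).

MEM[0x04,0x1b,0x0f,0x15] = 85 69 94 02

D0: mem[0x03..0x09] <- [c3 73 02 04 5d b2 c7]
D1: mem[0x15..0x1c] <- [02 04 5d b2 c7 e5 69 d1]
D2: mem[0x04..0x08] <- [85 94 0f cf 75]
query mem[0x04]=0x85, mem[0x1b]=0x69, mem[0x0f]=0x94, mem[0x15]=0x02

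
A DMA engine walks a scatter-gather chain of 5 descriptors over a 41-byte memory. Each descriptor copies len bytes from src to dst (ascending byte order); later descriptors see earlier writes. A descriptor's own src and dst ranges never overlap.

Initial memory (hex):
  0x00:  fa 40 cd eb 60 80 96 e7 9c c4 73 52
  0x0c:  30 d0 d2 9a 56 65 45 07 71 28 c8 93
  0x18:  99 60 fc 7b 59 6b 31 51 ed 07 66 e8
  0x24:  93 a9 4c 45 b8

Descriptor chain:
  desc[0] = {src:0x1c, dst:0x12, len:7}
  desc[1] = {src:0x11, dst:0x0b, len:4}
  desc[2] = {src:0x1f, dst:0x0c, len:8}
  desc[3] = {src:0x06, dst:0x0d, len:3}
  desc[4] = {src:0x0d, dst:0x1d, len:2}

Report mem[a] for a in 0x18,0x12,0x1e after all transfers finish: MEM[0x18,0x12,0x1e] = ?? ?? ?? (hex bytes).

D0: mem[0x12..0x18] <- [59 6b 31 51 ed 07 66]
D1: mem[0x0b..0x0e] <- [65 59 6b 31]
D2: mem[0x0c..0x13] <- [51 ed 07 66 e8 93 a9 4c]
D3: mem[0x0d..0x0f] <- [96 e7 9c]
D4: mem[0x1d..0x1e] <- [96 e7]
query mem[0x18]=0x66, mem[0x12]=0xa9, mem[0x1e]=0xe7

MEM[0x18,0x12,0x1e] = 66 a9 e7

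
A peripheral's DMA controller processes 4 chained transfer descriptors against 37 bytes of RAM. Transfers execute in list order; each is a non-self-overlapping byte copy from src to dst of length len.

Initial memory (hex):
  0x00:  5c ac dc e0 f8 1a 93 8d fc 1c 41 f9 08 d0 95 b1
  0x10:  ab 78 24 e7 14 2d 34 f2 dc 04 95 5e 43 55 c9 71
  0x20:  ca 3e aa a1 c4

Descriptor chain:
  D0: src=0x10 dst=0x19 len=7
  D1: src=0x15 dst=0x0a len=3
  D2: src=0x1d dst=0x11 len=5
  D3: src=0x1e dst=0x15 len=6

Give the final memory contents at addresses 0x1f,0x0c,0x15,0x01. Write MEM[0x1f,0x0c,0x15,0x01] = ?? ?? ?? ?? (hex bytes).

MEM[0x1f,0x0c,0x15,0x01] = 34 f2 2d ac

#0 dst[0x19+7] := {0xab,0x78,0x24,0xe7,0x14,0x2d,0x34}
#1 dst[0x0a+3] := {0x2d,0x34,0xf2}
#2 dst[0x11+5] := {0x14,0x2d,0x34,0xca,0x3e}
#3 dst[0x15+6] := {0x2d,0x34,0xca,0x3e,0xaa,0xa1}
query mem[0x1f]=0x34, mem[0x0c]=0xf2, mem[0x15]=0x2d, mem[0x01]=0xac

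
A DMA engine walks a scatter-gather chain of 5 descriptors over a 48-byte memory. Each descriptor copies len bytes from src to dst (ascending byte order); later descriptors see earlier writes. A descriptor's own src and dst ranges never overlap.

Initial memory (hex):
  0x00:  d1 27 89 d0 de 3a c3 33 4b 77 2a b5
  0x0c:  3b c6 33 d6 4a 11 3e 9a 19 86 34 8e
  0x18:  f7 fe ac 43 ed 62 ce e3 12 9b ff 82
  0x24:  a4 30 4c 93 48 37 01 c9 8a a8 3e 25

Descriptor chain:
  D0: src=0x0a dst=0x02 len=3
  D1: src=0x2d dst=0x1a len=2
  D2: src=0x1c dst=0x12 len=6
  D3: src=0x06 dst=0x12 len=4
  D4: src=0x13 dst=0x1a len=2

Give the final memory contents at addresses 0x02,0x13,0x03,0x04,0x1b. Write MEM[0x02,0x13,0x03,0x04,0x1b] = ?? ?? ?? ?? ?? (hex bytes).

[0] 0x0a->0x02 len=3 : 2a b5 3b
[1] 0x2d->0x1a len=2 : a8 3e
[2] 0x1c->0x12 len=6 : ed 62 ce e3 12 9b
[3] 0x06->0x12 len=4 : c3 33 4b 77
[4] 0x13->0x1a len=2 : 33 4b
query mem[0x02]=0x2a, mem[0x13]=0x33, mem[0x03]=0xb5, mem[0x04]=0x3b, mem[0x1b]=0x4b

MEM[0x02,0x13,0x03,0x04,0x1b] = 2a 33 b5 3b 4b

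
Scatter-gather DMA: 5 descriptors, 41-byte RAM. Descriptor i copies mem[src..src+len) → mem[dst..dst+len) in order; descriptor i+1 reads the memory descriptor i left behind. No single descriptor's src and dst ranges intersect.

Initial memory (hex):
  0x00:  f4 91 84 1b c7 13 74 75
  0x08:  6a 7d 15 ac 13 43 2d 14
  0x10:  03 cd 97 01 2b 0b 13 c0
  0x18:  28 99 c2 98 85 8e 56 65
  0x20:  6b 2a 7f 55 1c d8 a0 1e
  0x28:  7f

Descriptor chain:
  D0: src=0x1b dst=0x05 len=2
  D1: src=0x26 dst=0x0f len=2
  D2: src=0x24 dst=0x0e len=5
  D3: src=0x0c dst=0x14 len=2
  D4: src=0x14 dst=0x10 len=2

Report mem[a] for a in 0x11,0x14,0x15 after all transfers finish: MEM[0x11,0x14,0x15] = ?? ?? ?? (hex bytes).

  after D0: wrote 2B at 0x05 = 9885
  after D1: wrote 2B at 0x0f = a01e
  after D2: wrote 5B at 0x0e = 1cd8a01e7f
  after D3: wrote 2B at 0x14 = 1343
  after D4: wrote 2B at 0x10 = 1343
query mem[0x11]=0x43, mem[0x14]=0x13, mem[0x15]=0x43

MEM[0x11,0x14,0x15] = 43 13 43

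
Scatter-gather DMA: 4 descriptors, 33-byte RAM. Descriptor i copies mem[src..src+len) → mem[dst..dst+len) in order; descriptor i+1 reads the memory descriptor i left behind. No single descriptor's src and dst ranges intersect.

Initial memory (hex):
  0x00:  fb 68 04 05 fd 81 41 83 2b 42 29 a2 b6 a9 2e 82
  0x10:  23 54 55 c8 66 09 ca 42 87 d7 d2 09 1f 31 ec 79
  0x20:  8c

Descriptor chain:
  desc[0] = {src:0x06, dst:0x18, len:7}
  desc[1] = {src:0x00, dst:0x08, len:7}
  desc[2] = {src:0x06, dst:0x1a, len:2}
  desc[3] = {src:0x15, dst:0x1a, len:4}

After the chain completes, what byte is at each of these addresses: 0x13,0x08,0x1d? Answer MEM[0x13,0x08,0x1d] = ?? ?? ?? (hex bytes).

D0: mem[0x18..0x1e] <- [41 83 2b 42 29 a2 b6]
D1: mem[0x08..0x0e] <- [fb 68 04 05 fd 81 41]
D2: mem[0x1a..0x1b] <- [41 83]
D3: mem[0x1a..0x1d] <- [09 ca 42 41]
query mem[0x13]=0xc8, mem[0x08]=0xfb, mem[0x1d]=0x41

MEM[0x13,0x08,0x1d] = c8 fb 41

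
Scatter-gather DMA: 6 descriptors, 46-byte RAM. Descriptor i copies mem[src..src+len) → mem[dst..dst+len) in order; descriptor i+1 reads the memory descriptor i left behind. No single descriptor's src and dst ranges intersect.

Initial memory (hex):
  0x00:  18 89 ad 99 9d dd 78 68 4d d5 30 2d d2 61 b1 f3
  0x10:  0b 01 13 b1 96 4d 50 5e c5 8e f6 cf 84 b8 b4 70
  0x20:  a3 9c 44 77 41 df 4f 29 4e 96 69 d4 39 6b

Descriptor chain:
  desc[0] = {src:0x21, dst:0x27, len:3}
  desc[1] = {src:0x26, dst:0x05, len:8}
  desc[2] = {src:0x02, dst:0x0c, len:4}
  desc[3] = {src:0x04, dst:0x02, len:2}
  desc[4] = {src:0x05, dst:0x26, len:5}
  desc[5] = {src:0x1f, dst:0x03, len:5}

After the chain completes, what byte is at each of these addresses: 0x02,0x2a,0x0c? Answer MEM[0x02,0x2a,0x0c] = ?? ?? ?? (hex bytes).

MEM[0x02,0x2a,0x0c] = 9d 69 ad

[0] 0x21->0x27 len=3 : 9c 44 77
[1] 0x26->0x05 len=8 : 4f 9c 44 77 69 d4 39 6b
[2] 0x02->0x0c len=4 : ad 99 9d 4f
[3] 0x04->0x02 len=2 : 9d 4f
[4] 0x05->0x26 len=5 : 4f 9c 44 77 69
[5] 0x1f->0x03 len=5 : 70 a3 9c 44 77
query mem[0x02]=0x9d, mem[0x2a]=0x69, mem[0x0c]=0xad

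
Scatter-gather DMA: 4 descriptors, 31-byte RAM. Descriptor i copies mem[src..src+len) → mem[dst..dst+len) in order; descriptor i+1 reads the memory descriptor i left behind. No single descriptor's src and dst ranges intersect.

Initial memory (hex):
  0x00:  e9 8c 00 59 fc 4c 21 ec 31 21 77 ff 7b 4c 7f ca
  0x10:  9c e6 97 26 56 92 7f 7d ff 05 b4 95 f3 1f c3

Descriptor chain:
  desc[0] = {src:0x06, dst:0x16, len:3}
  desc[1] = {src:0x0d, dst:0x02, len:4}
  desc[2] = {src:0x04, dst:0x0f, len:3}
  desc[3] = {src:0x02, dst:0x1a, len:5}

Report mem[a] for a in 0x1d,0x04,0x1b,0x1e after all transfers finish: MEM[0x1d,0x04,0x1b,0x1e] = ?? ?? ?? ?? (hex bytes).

#0 dst[0x16+3] := {0x21,0xec,0x31}
#1 dst[0x02+4] := {0x4c,0x7f,0xca,0x9c}
#2 dst[0x0f+3] := {0xca,0x9c,0x21}
#3 dst[0x1a+5] := {0x4c,0x7f,0xca,0x9c,0x21}
query mem[0x1d]=0x9c, mem[0x04]=0xca, mem[0x1b]=0x7f, mem[0x1e]=0x21

MEM[0x1d,0x04,0x1b,0x1e] = 9c ca 7f 21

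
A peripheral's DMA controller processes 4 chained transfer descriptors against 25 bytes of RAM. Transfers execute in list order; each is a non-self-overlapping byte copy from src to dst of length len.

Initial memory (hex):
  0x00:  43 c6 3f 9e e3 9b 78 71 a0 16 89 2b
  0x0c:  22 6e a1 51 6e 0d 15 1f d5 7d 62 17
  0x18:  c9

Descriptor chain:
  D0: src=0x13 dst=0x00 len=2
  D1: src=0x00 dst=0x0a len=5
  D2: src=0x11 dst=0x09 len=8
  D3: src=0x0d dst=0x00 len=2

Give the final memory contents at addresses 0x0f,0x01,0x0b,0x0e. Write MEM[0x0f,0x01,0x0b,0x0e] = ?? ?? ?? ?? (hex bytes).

  after D0: wrote 2B at 0x00 = 1fd5
  after D1: wrote 5B at 0x0a = 1fd53f9ee3
  after D2: wrote 8B at 0x09 = 0d151fd57d6217c9
  after D3: wrote 2B at 0x00 = 7d62
query mem[0x0f]=0x17, mem[0x01]=0x62, mem[0x0b]=0x1f, mem[0x0e]=0x62

MEM[0x0f,0x01,0x0b,0x0e] = 17 62 1f 62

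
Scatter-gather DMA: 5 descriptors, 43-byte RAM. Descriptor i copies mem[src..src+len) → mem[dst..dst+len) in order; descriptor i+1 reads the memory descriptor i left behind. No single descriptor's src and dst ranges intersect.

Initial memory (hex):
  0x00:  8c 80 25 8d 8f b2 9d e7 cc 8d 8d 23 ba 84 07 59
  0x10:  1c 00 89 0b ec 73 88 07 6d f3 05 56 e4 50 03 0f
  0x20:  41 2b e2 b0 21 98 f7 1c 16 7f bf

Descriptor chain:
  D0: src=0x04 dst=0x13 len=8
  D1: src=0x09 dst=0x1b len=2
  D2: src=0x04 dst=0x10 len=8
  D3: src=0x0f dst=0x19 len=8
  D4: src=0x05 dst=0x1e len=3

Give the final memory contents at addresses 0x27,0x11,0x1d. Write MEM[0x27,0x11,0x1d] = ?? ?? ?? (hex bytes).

#0 dst[0x13+8] := {0x8f,0xb2,0x9d,0xe7,0xcc,0x8d,0x8d,0x23}
#1 dst[0x1b+2] := {0x8d,0x8d}
#2 dst[0x10+8] := {0x8f,0xb2,0x9d,0xe7,0xcc,0x8d,0x8d,0x23}
#3 dst[0x19+8] := {0x59,0x8f,0xb2,0x9d,0xe7,0xcc,0x8d,0x8d}
#4 dst[0x1e+3] := {0xb2,0x9d,0xe7}
query mem[0x27]=0x1c, mem[0x11]=0xb2, mem[0x1d]=0xe7

MEM[0x27,0x11,0x1d] = 1c b2 e7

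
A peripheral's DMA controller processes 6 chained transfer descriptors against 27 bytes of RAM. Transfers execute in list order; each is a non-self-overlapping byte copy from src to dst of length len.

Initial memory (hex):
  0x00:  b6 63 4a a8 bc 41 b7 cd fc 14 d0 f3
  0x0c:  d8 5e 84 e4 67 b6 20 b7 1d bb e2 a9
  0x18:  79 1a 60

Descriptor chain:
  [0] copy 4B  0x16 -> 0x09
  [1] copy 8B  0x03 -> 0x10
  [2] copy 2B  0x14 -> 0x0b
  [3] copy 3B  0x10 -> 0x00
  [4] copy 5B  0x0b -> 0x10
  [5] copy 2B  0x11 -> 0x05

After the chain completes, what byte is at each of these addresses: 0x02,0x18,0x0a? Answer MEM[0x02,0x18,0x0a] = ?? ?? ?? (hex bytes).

D0: mem[0x09..0x0c] <- [e2 a9 79 1a]
D1: mem[0x10..0x17] <- [a8 bc 41 b7 cd fc e2 a9]
D2: mem[0x0b..0x0c] <- [cd fc]
D3: mem[0x00..0x02] <- [a8 bc 41]
D4: mem[0x10..0x14] <- [cd fc 5e 84 e4]
D5: mem[0x05..0x06] <- [fc 5e]
query mem[0x02]=0x41, mem[0x18]=0x79, mem[0x0a]=0xa9

MEM[0x02,0x18,0x0a] = 41 79 a9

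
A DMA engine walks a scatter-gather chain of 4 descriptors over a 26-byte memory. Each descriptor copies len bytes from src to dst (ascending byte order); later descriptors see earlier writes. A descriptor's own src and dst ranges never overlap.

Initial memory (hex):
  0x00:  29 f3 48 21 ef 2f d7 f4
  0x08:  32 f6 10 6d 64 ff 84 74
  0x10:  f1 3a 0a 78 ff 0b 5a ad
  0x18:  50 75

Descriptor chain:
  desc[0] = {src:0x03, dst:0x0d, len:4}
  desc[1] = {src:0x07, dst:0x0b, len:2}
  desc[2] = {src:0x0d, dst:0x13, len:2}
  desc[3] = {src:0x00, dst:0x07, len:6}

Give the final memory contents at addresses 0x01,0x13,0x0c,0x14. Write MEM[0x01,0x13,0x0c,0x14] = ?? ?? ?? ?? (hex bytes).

MEM[0x01,0x13,0x0c,0x14] = f3 21 2f ef

#0 dst[0x0d+4] := {0x21,0xef,0x2f,0xd7}
#1 dst[0x0b+2] := {0xf4,0x32}
#2 dst[0x13+2] := {0x21,0xef}
#3 dst[0x07+6] := {0x29,0xf3,0x48,0x21,0xef,0x2f}
query mem[0x01]=0xf3, mem[0x13]=0x21, mem[0x0c]=0x2f, mem[0x14]=0xef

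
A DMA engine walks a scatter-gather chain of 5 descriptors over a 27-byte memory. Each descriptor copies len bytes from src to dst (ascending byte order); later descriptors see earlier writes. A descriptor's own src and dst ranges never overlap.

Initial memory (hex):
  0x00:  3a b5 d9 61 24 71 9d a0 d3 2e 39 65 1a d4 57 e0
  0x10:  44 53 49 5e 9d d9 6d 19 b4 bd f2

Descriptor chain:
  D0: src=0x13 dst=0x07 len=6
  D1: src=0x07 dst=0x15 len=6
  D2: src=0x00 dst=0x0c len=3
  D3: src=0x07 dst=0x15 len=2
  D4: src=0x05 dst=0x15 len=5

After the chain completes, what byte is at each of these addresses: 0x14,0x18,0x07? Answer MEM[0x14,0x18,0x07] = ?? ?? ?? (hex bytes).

  after D0: wrote 6B at 0x07 = 5e9dd96d19b4
  after D1: wrote 6B at 0x15 = 5e9dd96d19b4
  after D2: wrote 3B at 0x0c = 3ab5d9
  after D3: wrote 2B at 0x15 = 5e9d
  after D4: wrote 5B at 0x15 = 719d5e9dd9
query mem[0x14]=0x9d, mem[0x18]=0x9d, mem[0x07]=0x5e

MEM[0x14,0x18,0x07] = 9d 9d 5e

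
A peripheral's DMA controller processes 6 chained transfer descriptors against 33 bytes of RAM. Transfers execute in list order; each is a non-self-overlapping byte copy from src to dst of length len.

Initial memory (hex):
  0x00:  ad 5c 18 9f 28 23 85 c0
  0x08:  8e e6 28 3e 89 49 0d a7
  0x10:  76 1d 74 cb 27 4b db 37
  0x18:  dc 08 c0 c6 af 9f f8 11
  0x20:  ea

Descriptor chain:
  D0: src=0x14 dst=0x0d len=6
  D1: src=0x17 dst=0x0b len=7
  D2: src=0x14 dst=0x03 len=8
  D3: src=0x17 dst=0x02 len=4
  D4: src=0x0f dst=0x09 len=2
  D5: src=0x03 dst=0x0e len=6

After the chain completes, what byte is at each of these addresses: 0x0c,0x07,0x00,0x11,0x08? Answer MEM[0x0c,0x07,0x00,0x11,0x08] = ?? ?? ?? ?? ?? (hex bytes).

  after D0: wrote 6B at 0x0d = 274bdb37dc08
  after D1: wrote 7B at 0x0b = 37dc08c0c6af9f
  after D2: wrote 8B at 0x03 = 274bdb37dc08c0c6
  after D3: wrote 4B at 0x02 = 37dc08c0
  after D4: wrote 2B at 0x09 = c6af
  after D5: wrote 6B at 0x0e = dc08c037dc08
query mem[0x0c]=0xdc, mem[0x07]=0xdc, mem[0x00]=0xad, mem[0x11]=0x37, mem[0x08]=0x08

MEM[0x0c,0x07,0x00,0x11,0x08] = dc dc ad 37 08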